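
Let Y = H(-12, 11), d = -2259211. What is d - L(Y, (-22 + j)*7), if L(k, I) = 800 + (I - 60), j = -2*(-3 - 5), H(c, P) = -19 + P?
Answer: -2259909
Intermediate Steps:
j = 16 (j = -2*(-8) = 16)
Y = -8 (Y = -19 + 11 = -8)
L(k, I) = 740 + I (L(k, I) = 800 + (-60 + I) = 740 + I)
d - L(Y, (-22 + j)*7) = -2259211 - (740 + (-22 + 16)*7) = -2259211 - (740 - 6*7) = -2259211 - (740 - 42) = -2259211 - 1*698 = -2259211 - 698 = -2259909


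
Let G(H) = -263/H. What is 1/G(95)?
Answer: -95/263 ≈ -0.36122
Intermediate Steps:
1/G(95) = 1/(-263/95) = -95/263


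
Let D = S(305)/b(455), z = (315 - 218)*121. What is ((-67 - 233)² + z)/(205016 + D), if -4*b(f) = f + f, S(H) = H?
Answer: 9258067/18656334 ≈ 0.49624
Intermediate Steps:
b(f) = -f/2 (b(f) = -(f + f)/4 = -f/2)
z = 11737 (z = 97*121 = 11737)
D = -122/91 (D = 305/((-½*455)) = 305/(-455/2) = 305*(-2/455) = -122/91 ≈ -1.3407)
((-67 - 233)² + z)/(205016 + D) = ((-67 - 233)² + 11737)/(205016 - 122/91) = ((-300)² + 11737)/(18656334/91) = (90000 + 11737)*(91/18656334) = 101737*(91/18656334) = 9258067/18656334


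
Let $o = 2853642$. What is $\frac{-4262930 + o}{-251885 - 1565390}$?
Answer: $\frac{1409288}{1817275} \approx 0.7755$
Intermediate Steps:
$\frac{-4262930 + o}{-251885 - 1565390} = \frac{-4262930 + 2853642}{-251885 - 1565390} = - \frac{1409288}{-1817275} = \left(-1409288\right) \left(- \frac{1}{1817275}\right) = \frac{1409288}{1817275}$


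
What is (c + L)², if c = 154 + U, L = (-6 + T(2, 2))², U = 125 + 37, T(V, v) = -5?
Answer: 190969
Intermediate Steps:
U = 162
L = 121 (L = (-6 - 5)² = (-11)² = 121)
c = 316 (c = 154 + 162 = 316)
(c + L)² = (316 + 121)² = 437² = 190969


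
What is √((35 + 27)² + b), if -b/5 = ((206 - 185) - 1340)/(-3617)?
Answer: √50266002401/3617 ≈ 61.985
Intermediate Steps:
b = -6595/3617 (b = -5*((206 - 185) - 1340)/(-3617) = -5*(21 - 1340)*(-1)/3617 = -(-6595)*(-1)/3617 = -5*1319/3617 = -6595/3617 ≈ -1.8233)
√((35 + 27)² + b) = √((35 + 27)² - 6595/3617) = √(62² - 6595/3617) = √(3844 - 6595/3617) = √(13897153/3617) = √50266002401/3617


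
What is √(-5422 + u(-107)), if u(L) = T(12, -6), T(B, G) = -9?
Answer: I*√5431 ≈ 73.695*I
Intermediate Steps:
u(L) = -9
√(-5422 + u(-107)) = √(-5422 - 9) = √(-5431) = I*√5431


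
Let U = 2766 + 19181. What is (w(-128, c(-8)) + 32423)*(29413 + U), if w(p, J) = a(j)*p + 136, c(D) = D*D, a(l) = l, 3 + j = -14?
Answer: 1783989600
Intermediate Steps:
j = -17 (j = -3 - 14 = -17)
c(D) = D²
U = 21947
w(p, J) = 136 - 17*p (w(p, J) = -17*p + 136 = 136 - 17*p)
(w(-128, c(-8)) + 32423)*(29413 + U) = ((136 - 17*(-128)) + 32423)*(29413 + 21947) = ((136 + 2176) + 32423)*51360 = (2312 + 32423)*51360 = 34735*51360 = 1783989600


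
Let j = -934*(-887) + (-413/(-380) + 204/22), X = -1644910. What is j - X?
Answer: 10338721543/4180 ≈ 2.4734e+6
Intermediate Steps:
j = 3462997743/4180 (j = 828458 + (-413*(-1/380) + 204*(1/22)) = 828458 + (413/380 + 102/11) = 828458 + 43303/4180 = 3462997743/4180 ≈ 8.2847e+5)
j - X = 3462997743/4180 - 1*(-1644910) = 3462997743/4180 + 1644910 = 10338721543/4180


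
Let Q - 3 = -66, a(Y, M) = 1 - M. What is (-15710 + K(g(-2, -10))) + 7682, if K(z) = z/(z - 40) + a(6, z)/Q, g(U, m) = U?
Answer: -8028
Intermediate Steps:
Q = -63 (Q = 3 - 66 = -63)
K(z) = -1/63 + z/63 + z/(-40 + z) (K(z) = z/(z - 40) + (1 - z)/(-63) = z/(-40 + z) + (1 - z)*(-1/63) = z/(-40 + z) + (-1/63 + z/63) = -1/63 + z/63 + z/(-40 + z))
(-15710 + K(g(-2, -10))) + 7682 = (-15710 + (40 + (-2)² + 22*(-2))/(63*(-40 - 2))) + 7682 = (-15710 + (1/63)*(40 + 4 - 44)/(-42)) + 7682 = (-15710 + (1/63)*(-1/42)*0) + 7682 = (-15710 + 0) + 7682 = -15710 + 7682 = -8028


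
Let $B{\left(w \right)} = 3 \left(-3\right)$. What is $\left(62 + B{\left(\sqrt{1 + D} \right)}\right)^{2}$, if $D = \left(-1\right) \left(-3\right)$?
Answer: $2809$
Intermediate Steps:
$D = 3$
$B{\left(w \right)} = -9$
$\left(62 + B{\left(\sqrt{1 + D} \right)}\right)^{2} = \left(62 - 9\right)^{2} = 53^{2} = 2809$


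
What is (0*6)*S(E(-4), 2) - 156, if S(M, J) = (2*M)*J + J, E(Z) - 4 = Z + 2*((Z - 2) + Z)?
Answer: -156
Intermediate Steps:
E(Z) = 5*Z (E(Z) = 4 + (Z + 2*((Z - 2) + Z)) = 4 + (Z + 2*((-2 + Z) + Z)) = 4 + (Z + 2*(-2 + 2*Z)) = 4 + (Z + (-4 + 4*Z)) = 4 + (-4 + 5*Z) = 5*Z)
S(M, J) = J + 2*J*M (S(M, J) = 2*J*M + J = J + 2*J*M)
(0*6)*S(E(-4), 2) - 156 = (0*6)*(2*(1 + 2*(5*(-4)))) - 156 = 0*(2*(1 + 2*(-20))) - 156 = 0*(2*(1 - 40)) - 156 = 0*(2*(-39)) - 156 = 0*(-78) - 156 = 0 - 156 = -156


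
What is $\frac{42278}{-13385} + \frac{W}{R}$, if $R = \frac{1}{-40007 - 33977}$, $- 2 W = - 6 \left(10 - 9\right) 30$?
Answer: $- \frac{89124867878}{13385} \approx -6.6586 \cdot 10^{6}$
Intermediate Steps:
$W = 90$ ($W = - \frac{- 6 \left(10 - 9\right) 30}{2} = - \frac{\left(-6\right) 1 \cdot 30}{2} = - \frac{\left(-6\right) 30}{2} = \left(- \frac{1}{2}\right) \left(-180\right) = 90$)
$R = - \frac{1}{73984}$ ($R = \frac{1}{-73984} = - \frac{1}{73984} \approx -1.3516 \cdot 10^{-5}$)
$\frac{42278}{-13385} + \frac{W}{R} = \frac{42278}{-13385} + \frac{90}{- \frac{1}{73984}} = 42278 \left(- \frac{1}{13385}\right) + 90 \left(-73984\right) = - \frac{42278}{13385} - 6658560 = - \frac{89124867878}{13385}$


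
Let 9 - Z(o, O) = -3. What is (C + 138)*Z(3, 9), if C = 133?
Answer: 3252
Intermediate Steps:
Z(o, O) = 12 (Z(o, O) = 9 - 1*(-3) = 9 + 3 = 12)
(C + 138)*Z(3, 9) = (133 + 138)*12 = 271*12 = 3252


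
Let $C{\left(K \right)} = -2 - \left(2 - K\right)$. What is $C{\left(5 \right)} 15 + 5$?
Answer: $20$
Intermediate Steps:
$C{\left(K \right)} = -4 + K$ ($C{\left(K \right)} = -2 + \left(-2 + K\right) = -4 + K$)
$C{\left(5 \right)} 15 + 5 = \left(-4 + 5\right) 15 + 5 = 1 \cdot 15 + 5 = 15 + 5 = 20$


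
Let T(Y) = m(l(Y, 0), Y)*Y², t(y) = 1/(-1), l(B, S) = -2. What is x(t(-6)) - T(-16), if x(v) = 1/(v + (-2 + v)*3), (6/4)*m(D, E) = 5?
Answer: -25603/30 ≈ -853.43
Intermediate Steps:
m(D, E) = 10/3 (m(D, E) = (⅔)*5 = 10/3)
t(y) = -1
T(Y) = 10*Y²/3
x(v) = 1/(-6 + 4*v) (x(v) = 1/(v + (-6 + 3*v)) = 1/(-6 + 4*v))
x(t(-6)) - T(-16) = 1/(2*(-3 + 2*(-1))) - 10*(-16)²/3 = 1/(2*(-3 - 2)) - 10*256/3 = (½)/(-5) - 1*2560/3 = (½)*(-⅕) - 2560/3 = -⅒ - 2560/3 = -25603/30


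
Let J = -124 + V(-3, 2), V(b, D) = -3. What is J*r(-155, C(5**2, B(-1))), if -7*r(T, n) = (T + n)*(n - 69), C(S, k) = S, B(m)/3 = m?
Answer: 726440/7 ≈ 1.0378e+5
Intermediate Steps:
B(m) = 3*m
J = -127 (J = -124 - 3 = -127)
r(T, n) = -(-69 + n)*(T + n)/7 (r(T, n) = -(T + n)*(n - 69)/7 = -(T + n)*(-69 + n)/7 = -(-69 + n)*(T + n)/7)
J*r(-155, C(5**2, B(-1))) = -127*(-(5**2)**2/7 + (69/7)*(-155) + (69/7)*5**2 - 1/7*(-155)*5**2) = -127*(-1/7*25**2 - 10695/7 + (69/7)*25 - 1/7*(-155)*25) = -127*(-1/7*625 - 10695/7 + 1725/7 + 3875/7) = -127*(-625/7 - 10695/7 + 1725/7 + 3875/7) = -127*(-5720/7) = 726440/7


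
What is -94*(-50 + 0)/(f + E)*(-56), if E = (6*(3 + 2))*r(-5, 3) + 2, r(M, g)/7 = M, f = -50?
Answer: 131600/549 ≈ 239.71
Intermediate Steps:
r(M, g) = 7*M
E = -1048 (E = (6*(3 + 2))*(7*(-5)) + 2 = (6*5)*(-35) + 2 = 30*(-35) + 2 = -1050 + 2 = -1048)
-94*(-50 + 0)/(f + E)*(-56) = -94*(-50 + 0)/(-50 - 1048)*(-56) = -(-4700)/(-1098)*(-56) = -(-4700)*(-1)/1098*(-56) = -94*25/549*(-56) = -2350/549*(-56) = 131600/549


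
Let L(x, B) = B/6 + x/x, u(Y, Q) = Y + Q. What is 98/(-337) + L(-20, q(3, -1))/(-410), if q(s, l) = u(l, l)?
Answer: -60607/207255 ≈ -0.29243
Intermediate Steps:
u(Y, Q) = Q + Y
q(s, l) = 2*l (q(s, l) = l + l = 2*l)
L(x, B) = 1 + B/6 (L(x, B) = B*(1/6) + 1 = B/6 + 1 = 1 + B/6)
98/(-337) + L(-20, q(3, -1))/(-410) = 98/(-337) + (1 + (2*(-1))/6)/(-410) = 98*(-1/337) + (1 + (1/6)*(-2))*(-1/410) = -98/337 + (1 - 1/3)*(-1/410) = -98/337 + (2/3)*(-1/410) = -98/337 - 1/615 = -60607/207255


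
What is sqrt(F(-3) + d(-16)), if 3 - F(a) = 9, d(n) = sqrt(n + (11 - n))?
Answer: sqrt(-6 + sqrt(11)) ≈ 1.6381*I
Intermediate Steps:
d(n) = sqrt(11)
F(a) = -6 (F(a) = 3 - 1*9 = 3 - 9 = -6)
sqrt(F(-3) + d(-16)) = sqrt(-6 + sqrt(11))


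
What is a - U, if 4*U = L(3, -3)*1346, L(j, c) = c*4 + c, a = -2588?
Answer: 4919/2 ≈ 2459.5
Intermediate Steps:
L(j, c) = 5*c (L(j, c) = 4*c + c = 5*c)
U = -10095/2 (U = ((5*(-3))*1346)/4 = (-15*1346)/4 = (¼)*(-20190) = -10095/2 ≈ -5047.5)
a - U = -2588 - 1*(-10095/2) = -2588 + 10095/2 = 4919/2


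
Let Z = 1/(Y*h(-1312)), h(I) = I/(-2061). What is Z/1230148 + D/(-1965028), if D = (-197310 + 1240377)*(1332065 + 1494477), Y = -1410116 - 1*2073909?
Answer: -4144576116293872727574895077/2762365964308250268800 ≈ -1.5004e+6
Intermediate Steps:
h(I) = -I/2061 (h(I) = I*(-1/2061) = -I/2061)
Y = -3484025 (Y = -1410116 - 2073909 = -3484025)
Z = -2061/4571040800 (Z = 1/((-3484025)*((-1/2061*(-1312)))) = -1/(3484025*1312/2061) = -1/3484025*2061/1312 = -2061/4571040800 ≈ -4.5088e-7)
D = 2948272684314 (D = 1043067*2826542 = 2948272684314)
Z/1230148 + D/(-1965028) = -2061/4571040800/1230148 + 2948272684314/(-1965028) = -2061/4571040800*1/1230148 + 2948272684314*(-1/1965028) = -2061/5623056698038400 - 1474136342157/982514 = -4144576116293872727574895077/2762365964308250268800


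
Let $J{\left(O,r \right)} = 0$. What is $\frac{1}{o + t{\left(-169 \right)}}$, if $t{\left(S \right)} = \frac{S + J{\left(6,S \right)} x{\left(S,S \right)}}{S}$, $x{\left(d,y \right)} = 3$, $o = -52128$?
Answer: $- \frac{1}{52127} \approx -1.9184 \cdot 10^{-5}$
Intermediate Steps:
$t{\left(S \right)} = 1$ ($t{\left(S \right)} = \frac{S + 0 \cdot 3}{S} = \frac{S + 0}{S} = \frac{S}{S} = 1$)
$\frac{1}{o + t{\left(-169 \right)}} = \frac{1}{-52128 + 1} = \frac{1}{-52127} = - \frac{1}{52127}$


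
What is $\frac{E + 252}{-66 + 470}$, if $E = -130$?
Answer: $\frac{61}{202} \approx 0.30198$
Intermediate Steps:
$\frac{E + 252}{-66 + 470} = \frac{-130 + 252}{-66 + 470} = \frac{122}{404} = 122 \cdot \frac{1}{404} = \frac{61}{202}$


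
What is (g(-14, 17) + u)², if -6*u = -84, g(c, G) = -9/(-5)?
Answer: 6241/25 ≈ 249.64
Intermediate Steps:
g(c, G) = 9/5 (g(c, G) = -9*(-⅕) = 9/5)
u = 14 (u = -⅙*(-84) = 14)
(g(-14, 17) + u)² = (9/5 + 14)² = (79/5)² = 6241/25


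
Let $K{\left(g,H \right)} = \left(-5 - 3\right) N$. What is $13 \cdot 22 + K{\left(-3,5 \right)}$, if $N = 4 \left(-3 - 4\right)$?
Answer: $510$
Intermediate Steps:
$N = -28$ ($N = 4 \left(-7\right) = -28$)
$K{\left(g,H \right)} = 224$ ($K{\left(g,H \right)} = \left(-5 - 3\right) \left(-28\right) = \left(-8\right) \left(-28\right) = 224$)
$13 \cdot 22 + K{\left(-3,5 \right)} = 13 \cdot 22 + 224 = 286 + 224 = 510$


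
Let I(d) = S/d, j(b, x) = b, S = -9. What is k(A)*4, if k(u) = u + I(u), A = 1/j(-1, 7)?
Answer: 32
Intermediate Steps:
A = -1 (A = 1/(-1) = -1)
I(d) = -9/d
k(u) = u - 9/u
k(A)*4 = (-1 - 9/(-1))*4 = (-1 - 9*(-1))*4 = (-1 + 9)*4 = 8*4 = 32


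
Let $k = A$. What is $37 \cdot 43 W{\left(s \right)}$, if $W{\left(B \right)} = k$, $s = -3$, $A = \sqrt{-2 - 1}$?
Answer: $1591 i \sqrt{3} \approx 2755.7 i$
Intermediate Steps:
$A = i \sqrt{3}$ ($A = \sqrt{-3} = i \sqrt{3} \approx 1.732 i$)
$k = i \sqrt{3} \approx 1.732 i$
$W{\left(B \right)} = i \sqrt{3}$
$37 \cdot 43 W{\left(s \right)} = 37 \cdot 43 i \sqrt{3} = 1591 i \sqrt{3}$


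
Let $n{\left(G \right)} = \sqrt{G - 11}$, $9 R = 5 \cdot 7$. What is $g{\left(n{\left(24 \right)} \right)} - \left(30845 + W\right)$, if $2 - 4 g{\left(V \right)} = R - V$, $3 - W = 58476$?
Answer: $\frac{994591}{36} + \frac{\sqrt{13}}{4} \approx 27628.0$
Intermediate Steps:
$W = -58473$ ($W = 3 - 58476 = -58473$)
$R = \frac{35}{9}$ ($R = \frac{5 \cdot 7}{9} = \frac{1}{9} \cdot 35 = \frac{35}{9} \approx 3.8889$)
$n{\left(G \right)} = \sqrt{-11 + G}$
$g{\left(V \right)} = - \frac{17}{36} + \frac{V}{4}$ ($g{\left(V \right)} = \frac{1}{2} - \frac{\frac{35}{9} - V}{4} = \frac{1}{2} + \left(- \frac{35}{36} + \frac{V}{4}\right) = - \frac{17}{36} + \frac{V}{4}$)
$g{\left(n{\left(24 \right)} \right)} - \left(30845 + W\right) = \left(- \frac{17}{36} + \frac{\sqrt{-11 + 24}}{4}\right) - \left(30845 - 58473\right) = \left(- \frac{17}{36} + \frac{\sqrt{13}}{4}\right) - -27628 = \left(- \frac{17}{36} + \frac{\sqrt{13}}{4}\right) + 27628 = \frac{994591}{36} + \frac{\sqrt{13}}{4}$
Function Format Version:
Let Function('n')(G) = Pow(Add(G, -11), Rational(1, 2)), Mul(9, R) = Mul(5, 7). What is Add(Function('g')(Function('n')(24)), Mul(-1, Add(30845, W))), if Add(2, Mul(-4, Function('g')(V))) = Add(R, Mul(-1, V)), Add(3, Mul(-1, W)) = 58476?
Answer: Add(Rational(994591, 36), Mul(Rational(1, 4), Pow(13, Rational(1, 2)))) ≈ 27628.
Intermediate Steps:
W = -58473 (W = Add(3, Mul(-1, 58476)) = Add(3, -58476) = -58473)
R = Rational(35, 9) (R = Mul(Rational(1, 9), Mul(5, 7)) = Mul(Rational(1, 9), 35) = Rational(35, 9) ≈ 3.8889)
Function('n')(G) = Pow(Add(-11, G), Rational(1, 2))
Function('g')(V) = Add(Rational(-17, 36), Mul(Rational(1, 4), V)) (Function('g')(V) = Add(Rational(1, 2), Mul(Rational(-1, 4), Add(Rational(35, 9), Mul(-1, V)))) = Add(Rational(1, 2), Add(Rational(-35, 36), Mul(Rational(1, 4), V))) = Add(Rational(-17, 36), Mul(Rational(1, 4), V)))
Add(Function('g')(Function('n')(24)), Mul(-1, Add(30845, W))) = Add(Add(Rational(-17, 36), Mul(Rational(1, 4), Pow(Add(-11, 24), Rational(1, 2)))), Mul(-1, Add(30845, -58473))) = Add(Add(Rational(-17, 36), Mul(Rational(1, 4), Pow(13, Rational(1, 2)))), Mul(-1, -27628)) = Add(Add(Rational(-17, 36), Mul(Rational(1, 4), Pow(13, Rational(1, 2)))), 27628) = Add(Rational(994591, 36), Mul(Rational(1, 4), Pow(13, Rational(1, 2))))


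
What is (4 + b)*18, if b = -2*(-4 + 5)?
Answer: 36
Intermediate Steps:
b = -2 (b = -2*1 = -2)
(4 + b)*18 = (4 - 2)*18 = 2*18 = 36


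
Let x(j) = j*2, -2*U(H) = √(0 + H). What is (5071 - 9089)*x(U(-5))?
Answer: 4018*I*√5 ≈ 8984.5*I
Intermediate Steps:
U(H) = -√H/2 (U(H) = -√(0 + H)/2 = -√H/2)
x(j) = 2*j
(5071 - 9089)*x(U(-5)) = (5071 - 9089)*(2*(-I*√5/2)) = -8036*(-I*√5/2) = -(-4018)*I*√5 = 4018*I*√5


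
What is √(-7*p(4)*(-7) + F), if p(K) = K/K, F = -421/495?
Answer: √1310870/165 ≈ 6.9390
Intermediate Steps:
F = -421/495 (F = -421*1/495 = -421/495 ≈ -0.85050)
p(K) = 1
√(-7*p(4)*(-7) + F) = √(-7*1*(-7) - 421/495) = √(-7*(-7) - 421/495) = √(49 - 421/495) = √(23834/495) = √1310870/165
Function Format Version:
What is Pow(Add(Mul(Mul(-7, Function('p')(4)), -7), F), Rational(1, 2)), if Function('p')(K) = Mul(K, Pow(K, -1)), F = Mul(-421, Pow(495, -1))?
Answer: Mul(Rational(1, 165), Pow(1310870, Rational(1, 2))) ≈ 6.9390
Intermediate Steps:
F = Rational(-421, 495) (F = Mul(-421, Rational(1, 495)) = Rational(-421, 495) ≈ -0.85050)
Function('p')(K) = 1
Pow(Add(Mul(Mul(-7, Function('p')(4)), -7), F), Rational(1, 2)) = Pow(Add(Mul(Mul(-7, 1), -7), Rational(-421, 495)), Rational(1, 2)) = Pow(Add(Mul(-7, -7), Rational(-421, 495)), Rational(1, 2)) = Pow(Add(49, Rational(-421, 495)), Rational(1, 2)) = Pow(Rational(23834, 495), Rational(1, 2)) = Mul(Rational(1, 165), Pow(1310870, Rational(1, 2)))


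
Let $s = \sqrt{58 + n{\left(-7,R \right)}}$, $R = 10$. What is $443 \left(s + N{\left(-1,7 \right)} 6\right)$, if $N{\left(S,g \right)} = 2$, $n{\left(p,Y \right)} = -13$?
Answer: $5316 + 1329 \sqrt{5} \approx 8287.7$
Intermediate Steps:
$s = 3 \sqrt{5}$ ($s = \sqrt{58 - 13} = \sqrt{45} = 3 \sqrt{5} \approx 6.7082$)
$443 \left(s + N{\left(-1,7 \right)} 6\right) = 443 \left(3 \sqrt{5} + 2 \cdot 6\right) = 443 \left(3 \sqrt{5} + 12\right) = 443 \left(12 + 3 \sqrt{5}\right) = 5316 + 1329 \sqrt{5}$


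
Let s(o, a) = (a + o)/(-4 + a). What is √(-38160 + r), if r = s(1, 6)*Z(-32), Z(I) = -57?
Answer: I*√153438/2 ≈ 195.86*I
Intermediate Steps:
s(o, a) = (a + o)/(-4 + a)
r = -399/2 (r = ((6 + 1)/(-4 + 6))*(-57) = (7/2)*(-57) = -399/2 ≈ -199.50)
√(-38160 + r) = √(-38160 - 399/2) = √(-76719/2) = I*√153438/2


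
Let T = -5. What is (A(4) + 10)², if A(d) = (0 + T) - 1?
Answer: 16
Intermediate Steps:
A(d) = -6 (A(d) = (0 - 5) - 1 = -5 - 1 = -6)
(A(4) + 10)² = (-6 + 10)² = 4² = 16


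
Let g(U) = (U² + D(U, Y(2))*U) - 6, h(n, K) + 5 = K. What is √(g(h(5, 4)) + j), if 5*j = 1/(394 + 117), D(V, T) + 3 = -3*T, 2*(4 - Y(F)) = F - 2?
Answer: 3*√7253645/2555 ≈ 3.1623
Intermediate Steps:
Y(F) = 5 - F/2 (Y(F) = 4 - (F - 2)/2 = 4 - (-2 + F)/2 = 4 + (1 - F/2) = 5 - F/2)
D(V, T) = -3 - 3*T
h(n, K) = -5 + K
j = 1/2555 (j = 1/(5*(394 + 117)) = (⅕)/511 = (⅕)*(1/511) = 1/2555 ≈ 0.00039139)
g(U) = -6 + U² - 15*U (g(U) = (U² + (-3 - 3*(5 - ½*2))*U) - 6 = (U² + (-3 - 3*(5 - 1))*U) - 6 = (U² + (-3 - 3*4)*U) - 6 = (U² + (-3 - 12)*U) - 6 = (U² - 15*U) - 6 = -6 + U² - 15*U)
√(g(h(5, 4)) + j) = √((-6 + (-5 + 4)² - 15*(-5 + 4)) + 1/2555) = √((-6 + (-1)² - 15*(-1)) + 1/2555) = √((-6 + 1 + 15) + 1/2555) = √(10 + 1/2555) = √(25551/2555) = 3*√7253645/2555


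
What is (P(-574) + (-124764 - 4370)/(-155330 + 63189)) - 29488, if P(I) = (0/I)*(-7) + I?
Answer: -2769813608/92141 ≈ -30061.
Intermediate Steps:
P(I) = I (P(I) = 0*(-7) + I = 0 + I = I)
(P(-574) + (-124764 - 4370)/(-155330 + 63189)) - 29488 = (-574 + (-124764 - 4370)/(-155330 + 63189)) - 29488 = (-574 - 129134/(-92141)) - 29488 = (-574 - 129134*(-1/92141)) - 29488 = (-574 + 129134/92141) - 29488 = -52759800/92141 - 29488 = -2769813608/92141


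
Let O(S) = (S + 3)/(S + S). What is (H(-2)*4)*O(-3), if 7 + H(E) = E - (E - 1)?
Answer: 0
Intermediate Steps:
O(S) = (3 + S)/(2*S) (O(S) = (3 + S)/((2*S)) = (3 + S)*(1/(2*S)) = (3 + S)/(2*S))
H(E) = -6 (H(E) = -7 + (E - (E - 1)) = -7 + (E - (-1 + E)) = -7 + (E + (1 - E)) = -7 + 1 = -6)
(H(-2)*4)*O(-3) = (-6*4)*((½)*(3 - 3)/(-3)) = -12*(-1)*0/3 = -24*0 = 0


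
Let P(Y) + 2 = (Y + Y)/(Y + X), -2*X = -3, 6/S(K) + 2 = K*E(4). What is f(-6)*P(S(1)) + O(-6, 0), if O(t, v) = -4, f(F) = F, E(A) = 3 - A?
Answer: -40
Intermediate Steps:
S(K) = 6/(-2 - K) (S(K) = 6/(-2 + K*(3 - 1*4)) = 6/(-2 + K*(3 - 4)) = 6/(-2 + K*(-1)) = 6/(-2 - K))
X = 3/2 (X = -½*(-3) = 3/2 ≈ 1.5000)
P(Y) = -2 + 2*Y/(3/2 + Y) (P(Y) = -2 + (Y + Y)/(Y + 3/2) = -2 + (2*Y)/(3/2 + Y) = -2 + 2*Y/(3/2 + Y))
f(-6)*P(S(1)) + O(-6, 0) = -(-36)/(3 + 2*(-6/(2 + 1))) - 4 = -(-36)/(3 + 2*(-6/3)) - 4 = -(-36)/(3 + 2*(-6*⅓)) - 4 = -(-36)/(3 + 2*(-2)) - 4 = -(-36)/(3 - 4) - 4 = -(-36)/(-1) - 4 = -(-36)*(-1) - 4 = -6*6 - 4 = -36 - 4 = -40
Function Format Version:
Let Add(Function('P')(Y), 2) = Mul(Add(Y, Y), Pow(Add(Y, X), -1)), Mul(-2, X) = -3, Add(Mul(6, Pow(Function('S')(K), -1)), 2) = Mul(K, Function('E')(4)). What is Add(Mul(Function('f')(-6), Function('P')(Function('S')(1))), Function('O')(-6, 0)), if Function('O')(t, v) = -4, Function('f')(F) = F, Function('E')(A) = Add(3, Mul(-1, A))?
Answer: -40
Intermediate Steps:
Function('S')(K) = Mul(6, Pow(Add(-2, Mul(-1, K)), -1)) (Function('S')(K) = Mul(6, Pow(Add(-2, Mul(K, Add(3, Mul(-1, 4)))), -1)) = Mul(6, Pow(Add(-2, Mul(K, Add(3, -4))), -1)) = Mul(6, Pow(Add(-2, Mul(K, -1)), -1)) = Mul(6, Pow(Add(-2, Mul(-1, K)), -1)))
X = Rational(3, 2) (X = Mul(Rational(-1, 2), -3) = Rational(3, 2) ≈ 1.5000)
Function('P')(Y) = Add(-2, Mul(2, Y, Pow(Add(Rational(3, 2), Y), -1))) (Function('P')(Y) = Add(-2, Mul(Add(Y, Y), Pow(Add(Y, Rational(3, 2)), -1))) = Add(-2, Mul(Mul(2, Y), Pow(Add(Rational(3, 2), Y), -1))) = Add(-2, Mul(2, Y, Pow(Add(Rational(3, 2), Y), -1))))
Add(Mul(Function('f')(-6), Function('P')(Function('S')(1))), Function('O')(-6, 0)) = Add(Mul(-6, Mul(-6, Pow(Add(3, Mul(2, Mul(-6, Pow(Add(2, 1), -1)))), -1))), -4) = Add(Mul(-6, Mul(-6, Pow(Add(3, Mul(2, Mul(-6, Pow(3, -1)))), -1))), -4) = Add(Mul(-6, Mul(-6, Pow(Add(3, Mul(2, Mul(-6, Rational(1, 3)))), -1))), -4) = Add(Mul(-6, Mul(-6, Pow(Add(3, Mul(2, -2)), -1))), -4) = Add(Mul(-6, Mul(-6, Pow(Add(3, -4), -1))), -4) = Add(Mul(-6, Mul(-6, Pow(-1, -1))), -4) = Add(Mul(-6, Mul(-6, -1)), -4) = Add(Mul(-6, 6), -4) = Add(-36, -4) = -40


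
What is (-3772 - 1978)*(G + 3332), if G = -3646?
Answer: 1805500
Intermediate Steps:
(-3772 - 1978)*(G + 3332) = (-3772 - 1978)*(-3646 + 3332) = -5750*(-314) = 1805500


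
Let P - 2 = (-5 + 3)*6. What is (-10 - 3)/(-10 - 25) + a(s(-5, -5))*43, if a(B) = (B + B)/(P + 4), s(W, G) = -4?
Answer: 6059/105 ≈ 57.705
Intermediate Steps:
P = -10 (P = 2 + (-5 + 3)*6 = 2 - 2*6 = 2 - 12 = -10)
a(B) = -B/3 (a(B) = (B + B)/(-10 + 4) = (2*B)/(-6) = (2*B)*(-1/6) = -B/3)
(-10 - 3)/(-10 - 25) + a(s(-5, -5))*43 = (-10 - 3)/(-10 - 25) - 1/3*(-4)*43 = -13/(-35) + (4/3)*43 = -13*(-1/35) + 172/3 = 13/35 + 172/3 = 6059/105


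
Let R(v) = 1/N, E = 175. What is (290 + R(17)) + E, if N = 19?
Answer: 8836/19 ≈ 465.05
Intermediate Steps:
R(v) = 1/19
(290 + R(17)) + E = (290 + 1/19) + 175 = 5511/19 + 175 = 8836/19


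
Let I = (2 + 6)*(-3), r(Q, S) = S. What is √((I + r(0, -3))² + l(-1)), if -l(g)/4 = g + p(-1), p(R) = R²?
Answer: 27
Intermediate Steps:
I = -24 (I = 8*(-3) = -24)
l(g) = -4 - 4*g (l(g) = -4*(g + (-1)²) = -4*(g + 1) = -4*(1 + g) = -4 - 4*g)
√((I + r(0, -3))² + l(-1)) = √((-24 - 3)² + (-4 - 4*(-1))) = √((-27)² + (-4 + 4)) = √(729 + 0) = √729 = 27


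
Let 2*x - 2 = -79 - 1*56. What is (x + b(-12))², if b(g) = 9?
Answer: 13225/4 ≈ 3306.3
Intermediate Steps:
x = -133/2 (x = 1 + (-79 - 1*56)/2 = 1 + (-79 - 56)/2 = 1 + (½)*(-135) = 1 - 135/2 = -133/2 ≈ -66.500)
(x + b(-12))² = (-133/2 + 9)² = (-115/2)² = 13225/4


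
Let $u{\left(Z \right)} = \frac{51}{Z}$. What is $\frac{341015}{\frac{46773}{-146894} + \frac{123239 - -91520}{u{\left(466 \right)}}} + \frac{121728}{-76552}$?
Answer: $- \frac{199241167216779018}{140672054689017397} \approx -1.4164$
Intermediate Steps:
$\frac{341015}{\frac{46773}{-146894} + \frac{123239 - -91520}{u{\left(466 \right)}}} + \frac{121728}{-76552} = \frac{341015}{\frac{46773}{-146894} + \frac{123239 - -91520}{51 \cdot \frac{1}{466}}} + \frac{121728}{-76552} = \frac{341015}{46773 \left(- \frac{1}{146894}\right) + \frac{123239 + 91520}{51 \cdot \frac{1}{466}}} + 121728 \left(- \frac{1}{76552}\right) = \frac{341015}{- \frac{46773}{146894} + \frac{214759}{\frac{51}{466}}} - \frac{15216}{9569} = \frac{341015}{- \frac{46773}{146894} + 214759 \cdot \frac{466}{51}} - \frac{15216}{9569} = \frac{341015}{- \frac{46773}{146894} + \frac{100077694}{51}} - \frac{15216}{9569} = \frac{341015}{\frac{14700810397013}{7491594}} - \frac{15216}{9569} = 341015 \cdot \frac{7491594}{14700810397013} - \frac{15216}{9569} = \frac{2554745927910}{14700810397013} - \frac{15216}{9569} = - \frac{199241167216779018}{140672054689017397}$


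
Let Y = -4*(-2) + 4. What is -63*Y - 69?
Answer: -825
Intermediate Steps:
Y = 12 (Y = 8 + 4 = 12)
-63*Y - 69 = -63*12 - 69 = -756 - 69 = -825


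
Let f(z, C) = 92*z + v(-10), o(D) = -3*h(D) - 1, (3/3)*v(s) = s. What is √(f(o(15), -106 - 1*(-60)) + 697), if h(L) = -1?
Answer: √871 ≈ 29.513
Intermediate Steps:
v(s) = s
o(D) = 2 (o(D) = -3*(-1) - 1 = 3 - 1 = 2)
f(z, C) = -10 + 92*z (f(z, C) = 92*z - 10 = -10 + 92*z)
√(f(o(15), -106 - 1*(-60)) + 697) = √((-10 + 92*2) + 697) = √((-10 + 184) + 697) = √(174 + 697) = √871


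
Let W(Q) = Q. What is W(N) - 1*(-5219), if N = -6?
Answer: 5213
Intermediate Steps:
W(N) - 1*(-5219) = -6 - 1*(-5219) = -6 + 5219 = 5213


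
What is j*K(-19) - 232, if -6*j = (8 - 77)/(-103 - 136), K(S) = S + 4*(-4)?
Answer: -110091/478 ≈ -230.32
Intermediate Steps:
K(S) = -16 + S (K(S) = S - 16 = -16 + S)
j = -23/478 (j = -(8 - 77)/(6*(-103 - 136)) = -(-23)/(2*(-239)) = -(-23)*(-1)/(2*239) = -⅙*69/239 = -23/478 ≈ -0.048117)
j*K(-19) - 232 = -23*(-16 - 19)/478 - 232 = -23/478*(-35) - 232 = 805/478 - 232 = -110091/478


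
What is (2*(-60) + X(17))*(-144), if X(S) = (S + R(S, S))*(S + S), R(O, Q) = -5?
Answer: -41472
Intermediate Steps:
X(S) = 2*S*(-5 + S) (X(S) = (S - 5)*(S + S) = (-5 + S)*(2*S) = 2*S*(-5 + S))
(2*(-60) + X(17))*(-144) = (2*(-60) + 2*17*(-5 + 17))*(-144) = (-120 + 2*17*12)*(-144) = (-120 + 408)*(-144) = 288*(-144) = -41472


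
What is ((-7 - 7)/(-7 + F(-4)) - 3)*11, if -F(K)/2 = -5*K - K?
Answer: -151/5 ≈ -30.200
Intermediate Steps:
F(K) = 12*K (F(K) = -2*(-5*K - K) = -(-12)*K = 12*K)
((-7 - 7)/(-7 + F(-4)) - 3)*11 = ((-7 - 7)/(-7 + 12*(-4)) - 3)*11 = (-14/(-7 - 48) - 3)*11 = (-14/(-55) - 3)*11 = (-14*(-1/55) - 3)*11 = (14/55 - 3)*11 = -151/55*11 = -151/5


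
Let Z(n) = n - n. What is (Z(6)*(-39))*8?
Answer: 0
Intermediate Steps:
Z(n) = 0
(Z(6)*(-39))*8 = (0*(-39))*8 = 0*8 = 0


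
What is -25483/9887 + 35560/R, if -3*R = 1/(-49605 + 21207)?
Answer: 29952653028197/9887 ≈ 3.0295e+9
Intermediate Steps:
R = 1/85194 (R = -1/(3*(-49605 + 21207)) = -⅓/(-28398) = -⅓*(-1/28398) = 1/85194 ≈ 1.1738e-5)
-25483/9887 + 35560/R = -25483/9887 + 35560/(1/85194) = -25483*1/9887 + 35560*85194 = -25483/9887 + 3029498640 = 29952653028197/9887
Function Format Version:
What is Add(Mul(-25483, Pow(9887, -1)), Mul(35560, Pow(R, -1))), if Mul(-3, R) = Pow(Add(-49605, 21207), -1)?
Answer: Rational(29952653028197, 9887) ≈ 3.0295e+9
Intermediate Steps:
R = Rational(1, 85194) (R = Mul(Rational(-1, 3), Pow(Add(-49605, 21207), -1)) = Mul(Rational(-1, 3), Pow(-28398, -1)) = Mul(Rational(-1, 3), Rational(-1, 28398)) = Rational(1, 85194) ≈ 1.1738e-5)
Add(Mul(-25483, Pow(9887, -1)), Mul(35560, Pow(R, -1))) = Add(Mul(-25483, Pow(9887, -1)), Mul(35560, Pow(Rational(1, 85194), -1))) = Add(Mul(-25483, Rational(1, 9887)), Mul(35560, 85194)) = Add(Rational(-25483, 9887), 3029498640) = Rational(29952653028197, 9887)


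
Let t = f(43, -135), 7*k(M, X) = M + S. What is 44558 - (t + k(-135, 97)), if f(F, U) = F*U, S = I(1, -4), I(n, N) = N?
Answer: 352680/7 ≈ 50383.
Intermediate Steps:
S = -4
k(M, X) = -4/7 + M/7 (k(M, X) = (M - 4)/7 = (-4 + M)/7 = -4/7 + M/7)
t = -5805 (t = 43*(-135) = -5805)
44558 - (t + k(-135, 97)) = 44558 - (-5805 + (-4/7 + (⅐)*(-135))) = 44558 - (-5805 + (-4/7 - 135/7)) = 44558 - (-5805 - 139/7) = 44558 - 1*(-40774/7) = 44558 + 40774/7 = 352680/7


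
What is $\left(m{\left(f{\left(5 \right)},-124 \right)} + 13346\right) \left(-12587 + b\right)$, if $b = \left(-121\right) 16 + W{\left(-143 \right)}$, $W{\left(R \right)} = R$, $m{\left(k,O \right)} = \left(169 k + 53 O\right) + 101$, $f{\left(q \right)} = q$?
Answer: $-113221520$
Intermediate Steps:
$m{\left(k,O \right)} = 101 + 53 O + 169 k$ ($m{\left(k,O \right)} = \left(53 O + 169 k\right) + 101 = 101 + 53 O + 169 k$)
$b = -2079$ ($b = \left(-121\right) 16 - 143 = -1936 - 143 = -2079$)
$\left(m{\left(f{\left(5 \right)},-124 \right)} + 13346\right) \left(-12587 + b\right) = \left(\left(101 + 53 \left(-124\right) + 169 \cdot 5\right) + 13346\right) \left(-12587 - 2079\right) = \left(\left(101 - 6572 + 845\right) + 13346\right) \left(-14666\right) = \left(-5626 + 13346\right) \left(-14666\right) = 7720 \left(-14666\right) = -113221520$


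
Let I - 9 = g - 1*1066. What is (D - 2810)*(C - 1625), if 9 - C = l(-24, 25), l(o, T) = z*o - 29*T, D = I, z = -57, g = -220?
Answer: 9232533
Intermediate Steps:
I = -1277 (I = 9 + (-220 - 1*1066) = 9 + (-220 - 1066) = 9 - 1286 = -1277)
D = -1277
l(o, T) = -57*o - 29*T
C = -634 (C = 9 - (-57*(-24) - 29*25) = 9 - (1368 - 725) = 9 - 1*643 = 9 - 643 = -634)
(D - 2810)*(C - 1625) = (-1277 - 2810)*(-634 - 1625) = -4087*(-2259) = 9232533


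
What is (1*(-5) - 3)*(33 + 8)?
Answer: -328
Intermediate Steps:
(1*(-5) - 3)*(33 + 8) = (-5 - 3)*41 = -8*41 = -328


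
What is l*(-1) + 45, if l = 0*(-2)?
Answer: 45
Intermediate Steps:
l = 0
l*(-1) + 45 = 0*(-1) + 45 = 0 + 45 = 45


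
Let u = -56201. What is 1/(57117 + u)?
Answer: 1/916 ≈ 0.0010917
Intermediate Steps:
1/(57117 + u) = 1/(57117 - 56201) = 1/916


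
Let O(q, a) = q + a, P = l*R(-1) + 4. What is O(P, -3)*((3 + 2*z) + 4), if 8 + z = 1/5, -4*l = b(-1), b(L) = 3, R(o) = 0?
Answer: -43/5 ≈ -8.6000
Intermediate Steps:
l = -3/4 (l = -1/4*3 = -3/4 ≈ -0.75000)
P = 4 (P = -3/4*0 + 4 = 0 + 4 = 4)
z = -39/5 (z = -8 + 1/5 = -39/5 ≈ -7.8000)
O(q, a) = a + q
O(P, -3)*((3 + 2*z) + 4) = (-3 + 4)*((3 + 2*(-39/5)) + 4) = 1*((3 - 78/5) + 4) = 1*(-63/5 + 4) = 1*(-43/5) = -43/5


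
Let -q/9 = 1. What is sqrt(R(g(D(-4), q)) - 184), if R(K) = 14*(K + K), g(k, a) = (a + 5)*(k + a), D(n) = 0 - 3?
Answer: 2*sqrt(290) ≈ 34.059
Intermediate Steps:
D(n) = -3
q = -9 (q = -9*1 = -9)
g(k, a) = (5 + a)*(a + k)
R(K) = 28*K (R(K) = 14*(2*K) = 28*K)
sqrt(R(g(D(-4), q)) - 184) = sqrt(28*((-9)**2 + 5*(-9) + 5*(-3) - 9*(-3)) - 184) = sqrt(28*(81 - 45 - 15 + 27) - 184) = sqrt(28*48 - 184) = sqrt(1344 - 184) = sqrt(1160) = 2*sqrt(290)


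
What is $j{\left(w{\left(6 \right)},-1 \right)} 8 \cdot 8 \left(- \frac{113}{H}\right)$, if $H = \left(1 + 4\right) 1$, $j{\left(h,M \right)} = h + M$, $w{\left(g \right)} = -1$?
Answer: $\frac{14464}{5} \approx 2892.8$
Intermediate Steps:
$j{\left(h,M \right)} = M + h$
$H = 5$ ($H = 5 \cdot 1 = 5$)
$j{\left(w{\left(6 \right)},-1 \right)} 8 \cdot 8 \left(- \frac{113}{H}\right) = \left(-1 - 1\right) 8 \cdot 8 \left(- \frac{113}{5}\right) = \left(-2\right) 8 \cdot 8 \left(\left(-113\right) \frac{1}{5}\right) = \left(-16\right) 8 \left(- \frac{113}{5}\right) = \left(-128\right) \left(- \frac{113}{5}\right) = \frac{14464}{5}$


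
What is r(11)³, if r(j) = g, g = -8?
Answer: -512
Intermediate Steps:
r(j) = -8
r(11)³ = (-8)³ = -512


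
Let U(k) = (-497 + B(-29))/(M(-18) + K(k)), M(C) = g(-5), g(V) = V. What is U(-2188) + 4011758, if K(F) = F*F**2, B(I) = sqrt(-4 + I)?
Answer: 42021996332624663/10474708677 - I*sqrt(33)/10474708677 ≈ 4.0118e+6 - 5.4842e-10*I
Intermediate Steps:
M(C) = -5
K(F) = F**3
U(k) = (-497 + I*sqrt(33))/(-5 + k**3) (U(k) = (-497 + sqrt(-4 - 29))/(-5 + k**3) = (-497 + sqrt(-33))/(-5 + k**3) = (-497 + I*sqrt(33))/(-5 + k**3))
U(-2188) + 4011758 = (-497 + I*sqrt(33))/(-5 + (-2188)**3) + 4011758 = (-497 + I*sqrt(33))/(-5 - 10474708672) + 4011758 = (-497 + I*sqrt(33))/(-10474708677) + 4011758 = -(-497 + I*sqrt(33))/10474708677 + 4011758 = (497/10474708677 - I*sqrt(33)/10474708677) + 4011758 = 42021996332624663/10474708677 - I*sqrt(33)/10474708677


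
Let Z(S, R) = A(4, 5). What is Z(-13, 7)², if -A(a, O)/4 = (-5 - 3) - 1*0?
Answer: 1024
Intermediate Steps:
A(a, O) = 32 (A(a, O) = -4*((-5 - 3) - 1*0) = -4*(-8 + 0) = -4*(-8) = 32)
Z(S, R) = 32
Z(-13, 7)² = 32² = 1024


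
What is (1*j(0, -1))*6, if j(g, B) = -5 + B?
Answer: -36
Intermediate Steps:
(1*j(0, -1))*6 = (1*(-5 - 1))*6 = (1*(-6))*6 = -6*6 = -36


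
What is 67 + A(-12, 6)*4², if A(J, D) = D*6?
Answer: 643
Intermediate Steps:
A(J, D) = 6*D
67 + A(-12, 6)*4² = 67 + (6*6)*4² = 67 + 36*16 = 67 + 576 = 643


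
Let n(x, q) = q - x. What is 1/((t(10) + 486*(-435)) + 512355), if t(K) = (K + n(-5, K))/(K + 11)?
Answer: 21/6319870 ≈ 3.3229e-6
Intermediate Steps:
t(K) = (5 + 2*K)/(11 + K) (t(K) = (K + (K - 1*(-5)))/(K + 11) = (K + (K + 5))/(11 + K) = (K + (5 + K))/(11 + K) = (5 + 2*K)/(11 + K))
1/((t(10) + 486*(-435)) + 512355) = 1/(((5 + 2*10)/(11 + 10) + 486*(-435)) + 512355) = 1/(((5 + 20)/21 - 211410) + 512355) = 1/(((1/21)*25 - 211410) + 512355) = 1/((25/21 - 211410) + 512355) = 1/(-4439585/21 + 512355) = 1/(6319870/21) = 21/6319870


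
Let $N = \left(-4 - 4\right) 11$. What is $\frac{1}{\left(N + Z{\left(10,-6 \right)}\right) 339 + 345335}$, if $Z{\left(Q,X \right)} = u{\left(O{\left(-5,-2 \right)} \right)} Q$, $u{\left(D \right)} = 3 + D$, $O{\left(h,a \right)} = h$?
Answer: $\frac{1}{308723} \approx 3.2392 \cdot 10^{-6}$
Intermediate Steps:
$Z{\left(Q,X \right)} = - 2 Q$ ($Z{\left(Q,X \right)} = \left(3 - 5\right) Q = - 2 Q$)
$N = -88$ ($N = \left(-8\right) 11 = -88$)
$\frac{1}{\left(N + Z{\left(10,-6 \right)}\right) 339 + 345335} = \frac{1}{\left(-88 - 20\right) 339 + 345335} = \frac{1}{\left(-108\right) 339 + 345335} = \frac{1}{-36612 + 345335} = \frac{1}{308723}$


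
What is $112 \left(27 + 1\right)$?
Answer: $3136$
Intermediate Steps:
$112 \left(27 + 1\right) = 112 \cdot 28 = 3136$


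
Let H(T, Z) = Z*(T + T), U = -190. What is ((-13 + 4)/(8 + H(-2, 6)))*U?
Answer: -855/8 ≈ -106.88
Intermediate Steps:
H(T, Z) = 2*T*Z (H(T, Z) = Z*(2*T) = 2*T*Z)
((-13 + 4)/(8 + H(-2, 6)))*U = ((-13 + 4)/(8 + 2*(-2)*6))*(-190) = -9/(8 - 24)*(-190) = -9/(-16)*(-190) = -9*(-1/16)*(-190) = (9/16)*(-190) = -855/8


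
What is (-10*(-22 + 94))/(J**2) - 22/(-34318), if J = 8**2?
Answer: -769339/4392704 ≈ -0.17514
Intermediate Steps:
J = 64
(-10*(-22 + 94))/(J**2) - 22/(-34318) = (-10*(-22 + 94))/(64**2) - 22/(-34318) = -10*72/4096 - 22*(-1/34318) = -720*1/4096 + 11/17159 = -45/256 + 11/17159 = -769339/4392704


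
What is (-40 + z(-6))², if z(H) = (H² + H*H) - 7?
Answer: 625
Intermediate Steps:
z(H) = -7 + 2*H² (z(H) = (H² + H²) - 7 = 2*H² - 7 = -7 + 2*H²)
(-40 + z(-6))² = (-40 + (-7 + 2*(-6)²))² = (-40 + (-7 + 2*36))² = (-40 + (-7 + 72))² = (-40 + 65)² = 25² = 625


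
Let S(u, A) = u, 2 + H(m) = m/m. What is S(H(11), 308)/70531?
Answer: -1/70531 ≈ -1.4178e-5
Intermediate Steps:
H(m) = -1 (H(m) = -2 + m/m = -2 + 1 = -1)
S(H(11), 308)/70531 = -1/70531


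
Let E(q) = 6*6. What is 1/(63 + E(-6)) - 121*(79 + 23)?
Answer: -1221857/99 ≈ -12342.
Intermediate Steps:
E(q) = 36
1/(63 + E(-6)) - 121*(79 + 23) = 1/(63 + 36) - 121*(79 + 23) = 1/99 - 121*102 = 1/99 - 12342 = -1221857/99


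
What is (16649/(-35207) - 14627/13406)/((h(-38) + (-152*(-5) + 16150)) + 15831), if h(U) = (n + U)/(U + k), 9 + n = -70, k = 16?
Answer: -8119862113/170013495986299 ≈ -4.7760e-5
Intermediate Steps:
n = -79 (n = -9 - 70 = -79)
h(U) = (-79 + U)/(16 + U) (h(U) = (-79 + U)/(U + 16) = (-79 + U)/(16 + U))
(16649/(-35207) - 14627/13406)/((h(-38) + (-152*(-5) + 16150)) + 15831) = (16649/(-35207) - 14627/13406)/(((-79 - 38)/(16 - 38) + (-152*(-5) + 16150)) + 15831) = (16649*(-1/35207) - 14627*1/13406)/((-117/(-22) + (760 + 16150)) + 15831) = (-16649/35207 - 14627/13406)/((-1/22*(-117) + 16910) + 15831) = -738169283/(471985042*((117/22 + 16910) + 15831)) = -738169283/(471985042*(372137/22 + 15831)) = -738169283/(471985042*720419/22) = -738169283/471985042*22/720419 = -8119862113/170013495986299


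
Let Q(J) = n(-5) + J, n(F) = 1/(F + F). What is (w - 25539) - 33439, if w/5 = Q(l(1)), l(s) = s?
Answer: -117947/2 ≈ -58974.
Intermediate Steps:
n(F) = 1/(2*F)
Q(J) = -1/10 + J (Q(J) = (1/2)/(-5) + J = (1/2)*(-1/5) + J = -1/10 + J)
w = 9/2 (w = 5*(-1/10 + 1) = 5*(9/10) = 9/2 ≈ 4.5000)
(w - 25539) - 33439 = (9/2 - 25539) - 33439 = -51069/2 - 33439 = -117947/2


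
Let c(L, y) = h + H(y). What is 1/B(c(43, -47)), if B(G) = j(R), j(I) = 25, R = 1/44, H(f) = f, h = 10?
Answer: 1/25 ≈ 0.040000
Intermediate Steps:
R = 1/44 ≈ 0.022727
c(L, y) = 10 + y
B(G) = 25
1/B(c(43, -47)) = 1/25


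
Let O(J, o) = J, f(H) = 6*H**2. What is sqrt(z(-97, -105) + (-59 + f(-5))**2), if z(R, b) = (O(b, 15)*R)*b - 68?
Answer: 2*I*sqrt(265303) ≈ 1030.2*I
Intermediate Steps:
z(R, b) = -68 + R*b**2 (z(R, b) = (b*R)*b - 68 = (R*b)*b - 68 = R*b**2 - 68 = -68 + R*b**2)
sqrt(z(-97, -105) + (-59 + f(-5))**2) = sqrt((-68 - 97*(-105)**2) + (-59 + 6*(-5)**2)**2) = sqrt((-68 - 97*11025) + (-59 + 6*25)**2) = sqrt((-68 - 1069425) + (-59 + 150)**2) = sqrt(-1069493 + 91**2) = sqrt(-1069493 + 8281) = sqrt(-1061212) = 2*I*sqrt(265303)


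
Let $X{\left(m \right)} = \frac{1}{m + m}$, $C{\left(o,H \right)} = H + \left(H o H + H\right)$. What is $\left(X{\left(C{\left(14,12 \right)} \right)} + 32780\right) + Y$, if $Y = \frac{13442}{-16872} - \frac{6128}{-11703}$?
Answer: $\frac{366772506256703}{11189004240} \approx 32780.0$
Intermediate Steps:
$C{\left(o,H \right)} = 2 H + o H^{2}$ ($C{\left(o,H \right)} = H + \left(o H^{2} + H\right) = H + \left(H + o H^{2}\right) = 2 H + o H^{2}$)
$Y = - \frac{8986685}{32908836}$ ($Y = 13442 \left(- \frac{1}{16872}\right) - - \frac{6128}{11703} = - \frac{6721}{8436} + \frac{6128}{11703} = - \frac{8986685}{32908836} \approx -0.27308$)
$X{\left(m \right)} = \frac{1}{2 m}$
$\left(X{\left(C{\left(14,12 \right)} \right)} + 32780\right) + Y = \left(\frac{1}{2 \cdot 12 \left(2 + 12 \cdot 14\right)} + 32780\right) - \frac{8986685}{32908836} = \left(\frac{1}{2 \cdot 12 \left(2 + 168\right)} + 32780\right) - \frac{8986685}{32908836} = \left(\frac{1}{2 \cdot 12 \cdot 170} + 32780\right) - \frac{8986685}{32908836} = \left(\frac{1}{2 \cdot 2040} + 32780\right) - \frac{8986685}{32908836} = \left(\frac{1}{2} \cdot \frac{1}{2040} + 32780\right) - \frac{8986685}{32908836} = \left(\frac{1}{4080} + 32780\right) - \frac{8986685}{32908836} = \frac{133742401}{4080} - \frac{8986685}{32908836} = \frac{366772506256703}{11189004240}$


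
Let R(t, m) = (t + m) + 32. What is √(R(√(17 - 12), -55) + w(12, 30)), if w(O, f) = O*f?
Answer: √(337 + √5) ≈ 18.418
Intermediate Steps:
R(t, m) = 32 + m + t (R(t, m) = (m + t) + 32 = 32 + m + t)
√(R(√(17 - 12), -55) + w(12, 30)) = √((32 - 55 + √(17 - 12)) + 12*30) = √((32 - 55 + √5) + 360) = √((-23 + √5) + 360) = √(337 + √5)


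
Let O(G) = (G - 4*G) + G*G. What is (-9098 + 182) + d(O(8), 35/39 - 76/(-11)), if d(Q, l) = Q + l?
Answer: -3804455/429 ≈ -8868.2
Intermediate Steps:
O(G) = G² - 3*G (O(G) = -3*G + G² = G² - 3*G)
(-9098 + 182) + d(O(8), 35/39 - 76/(-11)) = (-9098 + 182) + (8*(-3 + 8) + (35/39 - 76/(-11))) = -8916 + (8*5 + (35*(1/39) - 76*(-1/11))) = -8916 + (40 + (35/39 + 76/11)) = -8916 + (40 + 3349/429) = -8916 + 20509/429 = -3804455/429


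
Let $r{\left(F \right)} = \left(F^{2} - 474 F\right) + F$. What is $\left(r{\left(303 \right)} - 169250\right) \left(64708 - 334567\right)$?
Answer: $59574072840$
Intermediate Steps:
$r{\left(F \right)} = F^{2} - 473 F$
$\left(r{\left(303 \right)} - 169250\right) \left(64708 - 334567\right) = \left(303 \left(-473 + 303\right) - 169250\right) \left(64708 - 334567\right) = \left(303 \left(-170\right) - 169250\right) \left(-269859\right) = \left(-51510 - 169250\right) \left(-269859\right) = \left(-220760\right) \left(-269859\right) = 59574072840$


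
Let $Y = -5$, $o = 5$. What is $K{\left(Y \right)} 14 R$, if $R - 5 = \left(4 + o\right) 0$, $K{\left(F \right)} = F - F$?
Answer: $0$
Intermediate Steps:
$K{\left(F \right)} = 0$
$R = 5$ ($R = 5 + \left(4 + 5\right) 0 = 5 + 9 \cdot 0 = 5 + 0 = 5$)
$K{\left(Y \right)} 14 R = 0 \cdot 14 \cdot 5 = 0 \cdot 5 = 0$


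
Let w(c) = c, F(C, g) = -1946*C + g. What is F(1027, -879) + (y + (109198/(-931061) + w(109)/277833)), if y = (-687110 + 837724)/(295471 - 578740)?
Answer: -48836456943288664347428/24425291672575899 ≈ -1.9994e+6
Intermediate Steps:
F(C, g) = g - 1946*C
y = -150614/283269 (y = 150614/(-283269) = 150614*(-1/283269) = -150614/283269 ≈ -0.53170)
F(1027, -879) + (y + (109198/(-931061) + w(109)/277833)) = (-879 - 1946*1027) + (-150614/283269 + (109198/(-931061) + 109/277833)) = (-879 - 1998542) + (-150614/283269 + (109198*(-1/931061) + 109*(1/277833))) = -1999421 + (-150614/283269 + (-109198/931061 + 109/277833)) = -1999421 + (-150614/283269 - 30237322285/258679470813) = -1999421 - 15842015287792949/24425291672575899 = -48836456943288664347428/24425291672575899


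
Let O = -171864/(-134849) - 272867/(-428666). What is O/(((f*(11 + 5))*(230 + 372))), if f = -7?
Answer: -1434650591/50616318870208 ≈ -2.8344e-5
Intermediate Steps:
O = 1434650591/750716642 (O = -171864*(-1/134849) - 272867*(-1/428666) = 15624/12259 + 38981/61238 = 1434650591/750716642 ≈ 1.9110)
O/(((f*(11 + 5))*(230 + 372))) = 1434650591/(750716642*(((-7*(11 + 5))*(230 + 372)))) = 1434650591/(750716642*((-7*16*602))) = 1434650591/(750716642*((-112*602))) = (1434650591/750716642)/(-67424) = (1434650591/750716642)*(-1/67424) = -1434650591/50616318870208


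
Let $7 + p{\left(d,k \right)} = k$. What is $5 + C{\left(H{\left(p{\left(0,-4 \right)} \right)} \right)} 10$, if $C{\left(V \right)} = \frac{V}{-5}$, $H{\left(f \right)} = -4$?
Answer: $13$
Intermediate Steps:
$p{\left(d,k \right)} = -7 + k$
$C{\left(V \right)} = - \frac{V}{5}$ ($C{\left(V \right)} = V \left(- \frac{1}{5}\right) = - \frac{V}{5}$)
$5 + C{\left(H{\left(p{\left(0,-4 \right)} \right)} \right)} 10 = 5 + \left(- \frac{1}{5}\right) \left(-4\right) 10 = 5 + \frac{4}{5} \cdot 10 = 5 + 8 = 13$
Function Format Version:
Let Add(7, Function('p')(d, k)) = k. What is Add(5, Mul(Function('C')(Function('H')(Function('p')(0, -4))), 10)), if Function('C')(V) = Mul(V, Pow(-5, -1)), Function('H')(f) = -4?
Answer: 13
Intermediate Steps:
Function('p')(d, k) = Add(-7, k)
Function('C')(V) = Mul(Rational(-1, 5), V) (Function('C')(V) = Mul(V, Rational(-1, 5)) = Mul(Rational(-1, 5), V))
Add(5, Mul(Function('C')(Function('H')(Function('p')(0, -4))), 10)) = Add(5, Mul(Mul(Rational(-1, 5), -4), 10)) = Add(5, Mul(Rational(4, 5), 10)) = Add(5, 8) = 13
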